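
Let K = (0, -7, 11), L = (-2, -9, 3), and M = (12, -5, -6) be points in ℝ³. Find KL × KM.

KL = (-2, -2, -8)
KM = (12, 2, -17)
i: (-2)·(-17) - (-8)·2 = 34 - (-16) = 50
j: (-8)·12 - (-2)·(-17) = -96 - 34 = -130
k: (-2)·2 - (-2)·12 = -4 - (-24) = 20
KL × KM = (50, -130, 20)

(50, -130, 20)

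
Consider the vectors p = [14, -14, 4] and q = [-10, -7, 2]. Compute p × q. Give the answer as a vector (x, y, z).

i: (-14)·2 - 4·(-7) = -28 - (-28) = 0
j: 4·(-10) - 14·2 = -40 - 28 = -68
k: 14·(-7) - (-14)·(-10) = -98 - 140 = -238
p × q = (0, -68, -238)

(0, -68, -238)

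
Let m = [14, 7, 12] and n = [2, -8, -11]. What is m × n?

i: 7·(-11) - 12·(-8) = -77 - (-96) = 19
j: 12·2 - 14·(-11) = 24 - (-154) = 178
k: 14·(-8) - 7·2 = -112 - 14 = -126
m × n = (19, 178, -126)

(19, 178, -126)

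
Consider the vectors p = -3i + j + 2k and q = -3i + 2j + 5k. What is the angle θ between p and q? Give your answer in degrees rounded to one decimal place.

24.4

p · q = (-3)·(-3) + 1·2 + 2·5 = 9 + 2 + 10 = 21
|p|² = 9 + 1 + 4 = 14,  |p| = √14 ≈ 3.741657
|q|² = 9 + 4 + 25 = 38,  |q| = √38 ≈ 6.164414
cos θ = 21 / (3.741657 · 6.164414) ≈ 0.91047
θ = arccos(0.91047) ≈ 24.4°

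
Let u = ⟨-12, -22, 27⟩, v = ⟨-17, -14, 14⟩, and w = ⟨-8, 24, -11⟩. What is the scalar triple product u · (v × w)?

v × w:
i: (-14)·(-11) - 14·24 = 154 - 336 = -182
j: 14·(-8) - (-17)·(-11) = -112 - 187 = -299
k: (-17)·24 - (-14)·(-8) = -408 - 112 = -520
v × w = (-182, -299, -520)
u · (v × w) = (-12)·(-182) + (-22)·(-299) + 27·(-520) = 2184 + 6578 - 14040 = -5278

-5278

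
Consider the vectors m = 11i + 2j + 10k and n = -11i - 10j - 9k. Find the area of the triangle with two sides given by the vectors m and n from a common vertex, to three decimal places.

i: 2·(-9) - 10·(-10) = -18 - (-100) = 82
j: 10·(-11) - 11·(-9) = -110 - (-99) = -11
k: 11·(-10) - 2·(-11) = -110 - (-22) = -88
m × n = (82, -11, -88)
|m × n| = √(82² + (-11)² + (-88)²) = √14589 ≈ 120.7849
area = ½ · 120.7849 ≈ 60.392

60.392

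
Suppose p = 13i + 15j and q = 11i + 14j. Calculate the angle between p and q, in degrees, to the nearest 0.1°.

2.8

p · q = 13·11 + 15·14 = 143 + 210 = 353
|p|² = 169 + 225 = 394,  |p| = √394 ≈ 19.849433
|q|² = 121 + 196 = 317,  |q| = √317 ≈ 17.804494
cos θ = 353 / (19.849433 · 17.804494) ≈ 0.99884
θ = arccos(0.99884) ≈ 2.8°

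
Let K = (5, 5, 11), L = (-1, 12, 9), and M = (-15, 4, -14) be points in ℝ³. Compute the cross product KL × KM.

(-177, -110, 146)

KL = (-6, 7, -2)
KM = (-20, -1, -25)
i: 7·(-25) - (-2)·(-1) = -175 - 2 = -177
j: (-2)·(-20) - (-6)·(-25) = 40 - 150 = -110
k: (-6)·(-1) - 7·(-20) = 6 - (-140) = 146
KL × KM = (-177, -110, 146)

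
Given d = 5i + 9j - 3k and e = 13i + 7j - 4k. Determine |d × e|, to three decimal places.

i: 9·(-4) - (-3)·7 = -36 - (-21) = -15
j: (-3)·13 - 5·(-4) = -39 - (-20) = -19
k: 5·7 - 9·13 = 35 - 117 = -82
d × e = (-15, -19, -82)
|d × e| = √((-15)² + (-19)² + (-82)²) = √7310 ≈ 85.4985

85.499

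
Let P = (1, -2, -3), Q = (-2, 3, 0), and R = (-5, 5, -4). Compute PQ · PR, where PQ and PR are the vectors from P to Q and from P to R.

PQ = Q − P = (-3, 5, 3)
PR = R − P = (-6, 7, -1)
PQ · PR = (-3)·(-6) + 5·7 + 3·(-1) = 18 + 35 - 3 = 50

50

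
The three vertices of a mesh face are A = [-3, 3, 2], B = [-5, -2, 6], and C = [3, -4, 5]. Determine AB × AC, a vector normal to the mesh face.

(13, 30, 44)

AB = (-2, -5, 4)
AC = (6, -7, 3)
i: (-5)·3 - 4·(-7) = -15 - (-28) = 13
j: 4·6 - (-2)·3 = 24 - (-6) = 30
k: (-2)·(-7) - (-5)·6 = 14 - (-30) = 44
AB × AC = (13, 30, 44)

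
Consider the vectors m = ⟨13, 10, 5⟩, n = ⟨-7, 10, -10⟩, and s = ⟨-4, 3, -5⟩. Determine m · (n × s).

n × s:
i: 10·(-5) - (-10)·3 = -50 - (-30) = -20
j: (-10)·(-4) - (-7)·(-5) = 40 - 35 = 5
k: (-7)·3 - 10·(-4) = -21 - (-40) = 19
n × s = (-20, 5, 19)
m · (n × s) = 13·(-20) + 10·5 + 5·19 = -260 + 50 + 95 = -115

-115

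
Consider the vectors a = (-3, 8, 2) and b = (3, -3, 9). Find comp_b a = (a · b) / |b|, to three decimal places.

-1.508

a · b = (-3)·3 + 8·(-3) + 2·9 = -9 - 24 + 18 = -15
|b| = √(9 + 9 + 81) = √99 ≈ 9.9499
comp_b a = -15 / √99 ≈ -1.508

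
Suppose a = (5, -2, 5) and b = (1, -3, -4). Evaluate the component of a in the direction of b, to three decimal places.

-1.765

a · b = 5·1 + (-2)·(-3) + 5·(-4) = 5 + 6 - 20 = -9
|b| = √(1 + 9 + 16) = √26 ≈ 5.0990
comp_b a = -9 / √26 ≈ -1.765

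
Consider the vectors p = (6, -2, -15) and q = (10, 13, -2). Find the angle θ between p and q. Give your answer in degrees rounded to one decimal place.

p · q = 6·10 + (-2)·13 + (-15)·(-2) = 60 - 26 + 30 = 64
|p|² = 36 + 4 + 225 = 265,  |p| = √265 ≈ 16.278821
|q|² = 100 + 169 + 4 = 273,  |q| = √273 ≈ 16.522712
cos θ = 64 / (16.278821 · 16.522712) ≈ 0.23794
θ = arccos(0.23794) ≈ 76.2°

76.2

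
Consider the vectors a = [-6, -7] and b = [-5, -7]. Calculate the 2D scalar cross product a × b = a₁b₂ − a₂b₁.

(-6)·(-7) - (-7)·(-5) = 42 - 35 = 7

7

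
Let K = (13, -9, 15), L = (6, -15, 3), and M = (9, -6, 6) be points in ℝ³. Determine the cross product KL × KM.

KL = (-7, -6, -12)
KM = (-4, 3, -9)
i: (-6)·(-9) - (-12)·3 = 54 - (-36) = 90
j: (-12)·(-4) - (-7)·(-9) = 48 - 63 = -15
k: (-7)·3 - (-6)·(-4) = -21 - 24 = -45
KL × KM = (90, -15, -45)

(90, -15, -45)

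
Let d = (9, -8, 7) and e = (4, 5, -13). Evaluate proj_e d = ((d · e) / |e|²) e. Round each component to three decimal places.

(-1.810, -2.262, 5.881)

d · e = 9·4 + (-8)·5 + 7·(-13) = 36 - 40 - 91 = -95
|e|² = 16 + 25 + 169 = 210
proj_e d = (-95/210) · (4, 5, -13) ≈ (-1.810, -2.262, 5.881)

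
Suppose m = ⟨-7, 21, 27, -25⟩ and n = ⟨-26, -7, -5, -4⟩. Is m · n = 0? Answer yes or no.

m · n = (-7)·(-26) + 21·(-7) + 27·(-5) + (-25)·(-4) = 182 - 147 - 135 + 100 = 0
Zero, so the vectors are orthogonal.

yes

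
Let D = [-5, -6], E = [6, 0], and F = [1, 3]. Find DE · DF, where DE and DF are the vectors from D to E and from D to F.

DE = E − D = (11, 6)
DF = F − D = (6, 9)
DE · DF = 11·6 + 6·9 = 66 + 54 = 120

120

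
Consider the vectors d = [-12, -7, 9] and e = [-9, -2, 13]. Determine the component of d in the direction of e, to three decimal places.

d · e = (-12)·(-9) + (-7)·(-2) + 9·13 = 108 + 14 + 117 = 239
|e| = √(81 + 4 + 169) = √254 ≈ 15.9374
comp_e d = 239 / √254 ≈ 14.996

14.996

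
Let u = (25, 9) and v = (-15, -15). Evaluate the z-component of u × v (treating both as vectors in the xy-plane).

25·(-15) - 9·(-15) = -375 - (-135) = -240

-240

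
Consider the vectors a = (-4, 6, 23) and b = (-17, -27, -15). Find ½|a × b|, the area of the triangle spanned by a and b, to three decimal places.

363.821

i: 6·(-15) - 23·(-27) = -90 - (-621) = 531
j: 23·(-17) - (-4)·(-15) = -391 - 60 = -451
k: (-4)·(-27) - 6·(-17) = 108 - (-102) = 210
a × b = (531, -451, 210)
|a × b| = √(531² + (-451)² + 210²) = √529462 ≈ 727.6414
area = ½ · 727.6414 ≈ 363.821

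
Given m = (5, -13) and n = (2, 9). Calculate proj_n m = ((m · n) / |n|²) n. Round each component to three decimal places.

(-2.518, -11.329)

m · n = 5·2 + (-13)·9 = 10 - 117 = -107
|n|² = 4 + 81 = 85
proj_n m = (-107/85) · (2, 9) ≈ (-2.518, -11.329)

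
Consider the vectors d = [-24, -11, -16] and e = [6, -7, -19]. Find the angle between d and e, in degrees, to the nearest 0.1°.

68.7

d · e = (-24)·6 + (-11)·(-7) + (-16)·(-19) = -144 + 77 + 304 = 237
|d|² = 576 + 121 + 256 = 953,  |d| = √953 ≈ 30.870698
|e|² = 36 + 49 + 361 = 446,  |e| = √446 ≈ 21.118712
cos θ = 237 / (30.870698 · 21.118712) ≈ 0.36353
θ = arccos(0.36353) ≈ 68.7°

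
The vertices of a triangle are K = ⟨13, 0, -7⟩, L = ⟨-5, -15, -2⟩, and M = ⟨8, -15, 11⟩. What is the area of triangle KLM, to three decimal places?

203.378

KL = (-18, -15, 5),  KM = (-5, -15, 18)
i: (-15)·18 - 5·(-15) = -270 - (-75) = -195
j: 5·(-5) - (-18)·18 = -25 - (-324) = 299
k: (-18)·(-15) - (-15)·(-5) = 270 - 75 = 195
KL × KM = (-195, 299, 195)
|KL × KM| = √165451 ≈ 406.7567
area = ½ · 406.7567 ≈ 203.378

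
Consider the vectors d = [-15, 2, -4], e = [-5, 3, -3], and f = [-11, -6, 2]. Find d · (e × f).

e × f:
i: 3·2 - (-3)·(-6) = 6 - 18 = -12
j: (-3)·(-11) - (-5)·2 = 33 - (-10) = 43
k: (-5)·(-6) - 3·(-11) = 30 - (-33) = 63
e × f = (-12, 43, 63)
d · (e × f) = (-15)·(-12) + 2·43 + (-4)·63 = 180 + 86 - 252 = 14

14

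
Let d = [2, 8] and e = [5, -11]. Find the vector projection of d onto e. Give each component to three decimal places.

d · e = 2·5 + 8·(-11) = 10 - 88 = -78
|e|² = 25 + 121 = 146
proj_e d = (-78/146) · (5, -11) ≈ (-2.671, 5.877)

(-2.671, 5.877)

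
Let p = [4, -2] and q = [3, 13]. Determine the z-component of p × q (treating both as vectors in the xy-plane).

58

4·13 - (-2)·3 = 52 - (-6) = 58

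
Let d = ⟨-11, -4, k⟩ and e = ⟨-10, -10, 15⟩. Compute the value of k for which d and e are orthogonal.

-10

d · e = (-11)·(-10) + (-4)·(-10) + k·15 = 150 + 15k
Set equal to 0: 15k = -150, so k = -10.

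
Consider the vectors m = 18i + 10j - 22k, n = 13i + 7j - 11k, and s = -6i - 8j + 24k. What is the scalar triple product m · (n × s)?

n × s:
i: 7·24 - (-11)·(-8) = 168 - 88 = 80
j: (-11)·(-6) - 13·24 = 66 - 312 = -246
k: 13·(-8) - 7·(-6) = -104 - (-42) = -62
n × s = (80, -246, -62)
m · (n × s) = 18·80 + 10·(-246) + (-22)·(-62) = 1440 - 2460 + 1364 = 344

344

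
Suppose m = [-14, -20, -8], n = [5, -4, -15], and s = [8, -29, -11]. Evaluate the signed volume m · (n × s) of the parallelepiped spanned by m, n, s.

n × s:
i: (-4)·(-11) - (-15)·(-29) = 44 - 435 = -391
j: (-15)·8 - 5·(-11) = -120 - (-55) = -65
k: 5·(-29) - (-4)·8 = -145 - (-32) = -113
n × s = (-391, -65, -113)
m · (n × s) = (-14)·(-391) + (-20)·(-65) + (-8)·(-113) = 5474 + 1300 + 904 = 7678

7678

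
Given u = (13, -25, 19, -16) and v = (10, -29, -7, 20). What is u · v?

402

u · v = 13·10 + (-25)·(-29) + 19·(-7) + (-16)·20 = 130 + 725 - 133 - 320 = 402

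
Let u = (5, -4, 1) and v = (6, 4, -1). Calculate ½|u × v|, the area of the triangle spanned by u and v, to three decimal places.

i: (-4)·(-1) - 1·4 = 4 - 4 = 0
j: 1·6 - 5·(-1) = 6 - (-5) = 11
k: 5·4 - (-4)·6 = 20 - (-24) = 44
u × v = (0, 11, 44)
|u × v| = √(0² + 11² + 44²) = √2057 ≈ 45.3542
area = ½ · 45.3542 ≈ 22.677

22.677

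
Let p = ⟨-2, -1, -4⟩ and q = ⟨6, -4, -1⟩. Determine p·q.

p · q = (-2)·6 + (-1)·(-4) + (-4)·(-1) = -12 + 4 + 4 = -4

-4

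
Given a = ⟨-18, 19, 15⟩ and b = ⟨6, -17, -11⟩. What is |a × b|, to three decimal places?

i: 19·(-11) - 15·(-17) = -209 - (-255) = 46
j: 15·6 - (-18)·(-11) = 90 - 198 = -108
k: (-18)·(-17) - 19·6 = 306 - 114 = 192
a × b = (46, -108, 192)
|a × b| = √(46² + (-108)² + 192²) = √50644 ≈ 225.0422

225.042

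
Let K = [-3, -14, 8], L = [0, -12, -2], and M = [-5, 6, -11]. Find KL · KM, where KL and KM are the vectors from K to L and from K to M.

KL = L − K = (3, 2, -10)
KM = M − K = (-2, 20, -19)
KL · KM = 3·(-2) + 2·20 + (-10)·(-19) = -6 + 40 + 190 = 224

224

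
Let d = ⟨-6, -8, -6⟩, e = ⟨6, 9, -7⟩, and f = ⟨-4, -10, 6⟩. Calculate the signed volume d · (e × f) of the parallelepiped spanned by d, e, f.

e × f:
i: 9·6 - (-7)·(-10) = 54 - 70 = -16
j: (-7)·(-4) - 6·6 = 28 - 36 = -8
k: 6·(-10) - 9·(-4) = -60 - (-36) = -24
e × f = (-16, -8, -24)
d · (e × f) = (-6)·(-16) + (-8)·(-8) + (-6)·(-24) = 96 + 64 + 144 = 304

304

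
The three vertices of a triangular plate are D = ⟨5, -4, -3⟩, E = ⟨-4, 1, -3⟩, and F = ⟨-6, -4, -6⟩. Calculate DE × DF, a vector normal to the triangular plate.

DE = (-9, 5, 0)
DF = (-11, 0, -3)
i: 5·(-3) - 0·0 = -15 - 0 = -15
j: 0·(-11) - (-9)·(-3) = 0 - 27 = -27
k: (-9)·0 - 5·(-11) = 0 - (-55) = 55
DE × DF = (-15, -27, 55)

(-15, -27, 55)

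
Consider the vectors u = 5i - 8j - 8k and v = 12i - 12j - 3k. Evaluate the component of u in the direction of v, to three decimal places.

10.445

u · v = 5·12 + (-8)·(-12) + (-8)·(-3) = 60 + 96 + 24 = 180
|v| = √(144 + 144 + 9) = √297 ≈ 17.2337
comp_v u = 180 / √297 ≈ 10.445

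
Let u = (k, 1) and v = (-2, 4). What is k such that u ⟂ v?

u · v = k·(-2) + 1·4 = 4 - 2k
Set equal to 0: -2k = -4, so k = 2.

2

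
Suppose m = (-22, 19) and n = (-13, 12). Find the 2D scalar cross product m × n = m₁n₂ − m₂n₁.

(-22)·12 - 19·(-13) = -264 - (-247) = -17

-17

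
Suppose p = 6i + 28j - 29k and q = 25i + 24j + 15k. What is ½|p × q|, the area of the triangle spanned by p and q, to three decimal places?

744.785

i: 28·15 - (-29)·24 = 420 - (-696) = 1116
j: (-29)·25 - 6·15 = -725 - 90 = -815
k: 6·24 - 28·25 = 144 - 700 = -556
p × q = (1116, -815, -556)
|p × q| = √(1116² + (-815)² + (-556)²) = √2218817 ≈ 1489.5694
area = ½ · 1489.5694 ≈ 744.785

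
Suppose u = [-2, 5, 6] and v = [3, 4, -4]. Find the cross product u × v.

(-44, 10, -23)

i: 5·(-4) - 6·4 = -20 - 24 = -44
j: 6·3 - (-2)·(-4) = 18 - 8 = 10
k: (-2)·4 - 5·3 = -8 - 15 = -23
u × v = (-44, 10, -23)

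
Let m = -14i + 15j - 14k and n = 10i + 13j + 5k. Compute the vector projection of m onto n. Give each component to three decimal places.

(-0.510, -0.663, -0.255)

m · n = (-14)·10 + 15·13 + (-14)·5 = -140 + 195 - 70 = -15
|n|² = 100 + 169 + 25 = 294
proj_n m = (-15/294) · (10, 13, 5) ≈ (-0.510, -0.663, -0.255)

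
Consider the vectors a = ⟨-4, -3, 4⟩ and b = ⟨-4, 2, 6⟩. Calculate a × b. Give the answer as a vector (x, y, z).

i: (-3)·6 - 4·2 = -18 - 8 = -26
j: 4·(-4) - (-4)·6 = -16 - (-24) = 8
k: (-4)·2 - (-3)·(-4) = -8 - 12 = -20
a × b = (-26, 8, -20)

(-26, 8, -20)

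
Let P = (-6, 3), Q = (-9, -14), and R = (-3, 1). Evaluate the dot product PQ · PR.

PQ = Q − P = (-3, -17)
PR = R − P = (3, -2)
PQ · PR = (-3)·3 + (-17)·(-2) = -9 + 34 = 25

25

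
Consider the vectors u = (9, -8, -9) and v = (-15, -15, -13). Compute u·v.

102

u · v = 9·(-15) + (-8)·(-15) + (-9)·(-13) = -135 + 120 + 117 = 102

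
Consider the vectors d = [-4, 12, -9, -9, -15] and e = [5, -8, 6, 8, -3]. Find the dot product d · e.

-197

d · e = (-4)·5 + 12·(-8) + (-9)·6 + (-9)·8 + (-15)·(-3) = -20 - 96 - 54 - 72 + 45 = -197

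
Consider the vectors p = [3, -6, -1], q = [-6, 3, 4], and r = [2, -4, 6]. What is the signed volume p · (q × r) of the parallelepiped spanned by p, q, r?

q × r:
i: 3·6 - 4·(-4) = 18 - (-16) = 34
j: 4·2 - (-6)·6 = 8 - (-36) = 44
k: (-6)·(-4) - 3·2 = 24 - 6 = 18
q × r = (34, 44, 18)
p · (q × r) = 3·34 + (-6)·44 + (-1)·18 = 102 - 264 - 18 = -180

-180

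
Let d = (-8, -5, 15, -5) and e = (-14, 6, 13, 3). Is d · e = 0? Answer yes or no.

no

d · e = (-8)·(-14) + (-5)·6 + 15·13 + (-5)·3 = 112 - 30 + 195 - 15 = 262
Nonzero, so the vectors are not orthogonal.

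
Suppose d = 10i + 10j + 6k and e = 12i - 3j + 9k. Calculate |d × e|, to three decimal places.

i: 10·9 - 6·(-3) = 90 - (-18) = 108
j: 6·12 - 10·9 = 72 - 90 = -18
k: 10·(-3) - 10·12 = -30 - 120 = -150
d × e = (108, -18, -150)
|d × e| = √(108² + (-18)² + (-150)²) = √34488 ≈ 185.7095

185.709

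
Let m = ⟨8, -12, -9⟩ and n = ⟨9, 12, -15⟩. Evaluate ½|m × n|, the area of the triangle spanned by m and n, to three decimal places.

i: (-12)·(-15) - (-9)·12 = 180 - (-108) = 288
j: (-9)·9 - 8·(-15) = -81 - (-120) = 39
k: 8·12 - (-12)·9 = 96 - (-108) = 204
m × n = (288, 39, 204)
|m × n| = √(288² + 39² + 204²) = √126081 ≈ 355.0789
area = ½ · 355.0789 ≈ 177.539

177.539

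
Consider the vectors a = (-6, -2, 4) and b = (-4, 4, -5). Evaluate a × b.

i: (-2)·(-5) - 4·4 = 10 - 16 = -6
j: 4·(-4) - (-6)·(-5) = -16 - 30 = -46
k: (-6)·4 - (-2)·(-4) = -24 - 8 = -32
a × b = (-6, -46, -32)

(-6, -46, -32)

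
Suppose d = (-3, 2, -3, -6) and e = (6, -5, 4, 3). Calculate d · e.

d · e = (-3)·6 + 2·(-5) + (-3)·4 + (-6)·3 = -18 - 10 - 12 - 18 = -58

-58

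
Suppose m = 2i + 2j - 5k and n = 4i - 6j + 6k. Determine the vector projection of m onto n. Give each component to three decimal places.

m · n = 2·4 + 2·(-6) + (-5)·6 = 8 - 12 - 30 = -34
|n|² = 16 + 36 + 36 = 88
proj_n m = (-34/88) · (4, -6, 6) ≈ (-1.545, 2.318, -2.318)

(-1.545, 2.318, -2.318)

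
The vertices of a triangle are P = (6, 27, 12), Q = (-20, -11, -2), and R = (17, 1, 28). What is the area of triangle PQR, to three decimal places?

PQ = (-26, -38, -14),  PR = (11, -26, 16)
i: (-38)·16 - (-14)·(-26) = -608 - 364 = -972
j: (-14)·11 - (-26)·16 = -154 - (-416) = 262
k: (-26)·(-26) - (-38)·11 = 676 - (-418) = 1094
PQ × PR = (-972, 262, 1094)
|PQ × PR| = √2210264 ≈ 1486.6957
area = ½ · 1486.6957 ≈ 743.348

743.348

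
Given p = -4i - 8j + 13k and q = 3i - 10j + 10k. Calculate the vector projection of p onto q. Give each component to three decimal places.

p · q = (-4)·3 + (-8)·(-10) + 13·10 = -12 + 80 + 130 = 198
|q|² = 9 + 100 + 100 = 209
proj_q p = (198/209) · (3, -10, 10) ≈ (2.842, -9.474, 9.474)

(2.842, -9.474, 9.474)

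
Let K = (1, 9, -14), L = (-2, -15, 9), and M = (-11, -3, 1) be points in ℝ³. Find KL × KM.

(-84, -231, -252)

KL = (-3, -24, 23)
KM = (-12, -12, 15)
i: (-24)·15 - 23·(-12) = -360 - (-276) = -84
j: 23·(-12) - (-3)·15 = -276 - (-45) = -231
k: (-3)·(-12) - (-24)·(-12) = 36 - 288 = -252
KL × KM = (-84, -231, -252)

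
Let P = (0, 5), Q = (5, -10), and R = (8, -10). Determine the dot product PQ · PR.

PQ = Q − P = (5, -15)
PR = R − P = (8, -15)
PQ · PR = 5·8 + (-15)·(-15) = 40 + 225 = 265

265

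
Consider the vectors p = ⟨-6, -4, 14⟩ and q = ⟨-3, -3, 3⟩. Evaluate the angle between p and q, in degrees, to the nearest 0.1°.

p · q = (-6)·(-3) + (-4)·(-3) + 14·3 = 18 + 12 + 42 = 72
|p|² = 36 + 16 + 196 = 248,  |p| = √248 ≈ 15.748016
|q|² = 9 + 9 + 9 = 27,  |q| = √27 ≈ 5.196152
cos θ = 72 / (15.748016 · 5.196152) ≈ 0.87988
θ = arccos(0.87988) ≈ 28.4°

28.4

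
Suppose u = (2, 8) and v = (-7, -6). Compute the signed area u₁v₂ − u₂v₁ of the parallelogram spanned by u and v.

2·(-6) - 8·(-7) = -12 - (-56) = 44

44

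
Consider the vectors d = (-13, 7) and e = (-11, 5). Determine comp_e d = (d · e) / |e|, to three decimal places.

d · e = (-13)·(-11) + 7·5 = 143 + 35 = 178
|e| = √(121 + 25) = √146 ≈ 12.0830
comp_e d = 178 / √146 ≈ 14.731

14.731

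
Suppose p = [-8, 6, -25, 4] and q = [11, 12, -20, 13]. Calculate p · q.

536

p · q = (-8)·11 + 6·12 + (-25)·(-20) + 4·13 = -88 + 72 + 500 + 52 = 536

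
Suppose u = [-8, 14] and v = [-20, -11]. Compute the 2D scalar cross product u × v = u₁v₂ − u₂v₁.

(-8)·(-11) - 14·(-20) = 88 - (-280) = 368

368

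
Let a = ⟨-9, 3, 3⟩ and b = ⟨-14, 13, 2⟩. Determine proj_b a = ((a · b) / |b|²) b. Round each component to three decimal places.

a · b = (-9)·(-14) + 3·13 + 3·2 = 126 + 39 + 6 = 171
|b|² = 196 + 169 + 4 = 369
proj_b a = (171/369) · (-14, 13, 2) ≈ (-6.488, 6.024, 0.927)

(-6.488, 6.024, 0.927)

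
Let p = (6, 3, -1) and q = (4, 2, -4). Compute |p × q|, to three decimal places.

i: 3·(-4) - (-1)·2 = -12 - (-2) = -10
j: (-1)·4 - 6·(-4) = -4 - (-24) = 20
k: 6·2 - 3·4 = 12 - 12 = 0
p × q = (-10, 20, 0)
|p × q| = √((-10)² + 20² + 0²) = √500 ≈ 22.3607

22.361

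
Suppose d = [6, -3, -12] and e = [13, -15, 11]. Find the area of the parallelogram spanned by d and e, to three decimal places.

311.856

i: (-3)·11 - (-12)·(-15) = -33 - 180 = -213
j: (-12)·13 - 6·11 = -156 - 66 = -222
k: 6·(-15) - (-3)·13 = -90 - (-39) = -51
d × e = (-213, -222, -51)
|d × e| = √((-213)² + (-222)² + (-51)²) = √97254 ≈ 311.8557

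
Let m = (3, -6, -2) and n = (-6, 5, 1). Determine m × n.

(4, 9, -21)

i: (-6)·1 - (-2)·5 = -6 - (-10) = 4
j: (-2)·(-6) - 3·1 = 12 - 3 = 9
k: 3·5 - (-6)·(-6) = 15 - 36 = -21
m × n = (4, 9, -21)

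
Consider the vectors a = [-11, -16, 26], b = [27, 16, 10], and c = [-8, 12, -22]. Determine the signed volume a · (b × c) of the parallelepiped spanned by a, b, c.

b × c:
i: 16·(-22) - 10·12 = -352 - 120 = -472
j: 10·(-8) - 27·(-22) = -80 - (-594) = 514
k: 27·12 - 16·(-8) = 324 - (-128) = 452
b × c = (-472, 514, 452)
a · (b × c) = (-11)·(-472) + (-16)·514 + 26·452 = 5192 - 8224 + 11752 = 8720

8720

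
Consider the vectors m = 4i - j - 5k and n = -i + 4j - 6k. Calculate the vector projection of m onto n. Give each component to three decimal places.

m · n = 4·(-1) + (-1)·4 + (-5)·(-6) = -4 - 4 + 30 = 22
|n|² = 1 + 16 + 36 = 53
proj_n m = (22/53) · (-1, 4, -6) ≈ (-0.415, 1.660, -2.491)

(-0.415, 1.660, -2.491)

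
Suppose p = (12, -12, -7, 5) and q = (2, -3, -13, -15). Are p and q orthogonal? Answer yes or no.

p · q = 12·2 + (-12)·(-3) + (-7)·(-13) + 5·(-15) = 24 + 36 + 91 - 75 = 76
Nonzero, so the vectors are not orthogonal.

no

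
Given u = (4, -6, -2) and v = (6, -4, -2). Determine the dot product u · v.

52

u · v = 4·6 + (-6)·(-4) + (-2)·(-2) = 24 + 24 + 4 = 52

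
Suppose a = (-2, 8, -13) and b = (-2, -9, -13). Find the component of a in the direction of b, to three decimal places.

a · b = (-2)·(-2) + 8·(-9) + (-13)·(-13) = 4 - 72 + 169 = 101
|b| = √(4 + 81 + 169) = √254 ≈ 15.9374
comp_b a = 101 / √254 ≈ 6.337

6.337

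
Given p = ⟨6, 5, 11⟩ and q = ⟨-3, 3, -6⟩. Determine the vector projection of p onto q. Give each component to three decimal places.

(3.833, -3.833, 7.667)

p · q = 6·(-3) + 5·3 + 11·(-6) = -18 + 15 - 66 = -69
|q|² = 9 + 9 + 36 = 54
proj_q p = (-69/54) · (-3, 3, -6) ≈ (3.833, -3.833, 7.667)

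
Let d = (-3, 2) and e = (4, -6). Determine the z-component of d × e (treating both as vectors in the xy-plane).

(-3)·(-6) - 2·4 = 18 - 8 = 10

10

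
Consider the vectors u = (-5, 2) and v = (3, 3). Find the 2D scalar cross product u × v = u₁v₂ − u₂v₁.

-21

(-5)·3 - 2·3 = -15 - 6 = -21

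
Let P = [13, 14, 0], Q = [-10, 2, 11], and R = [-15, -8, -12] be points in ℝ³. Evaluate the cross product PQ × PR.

(386, -584, 170)

PQ = (-23, -12, 11)
PR = (-28, -22, -12)
i: (-12)·(-12) - 11·(-22) = 144 - (-242) = 386
j: 11·(-28) - (-23)·(-12) = -308 - 276 = -584
k: (-23)·(-22) - (-12)·(-28) = 506 - 336 = 170
PQ × PR = (386, -584, 170)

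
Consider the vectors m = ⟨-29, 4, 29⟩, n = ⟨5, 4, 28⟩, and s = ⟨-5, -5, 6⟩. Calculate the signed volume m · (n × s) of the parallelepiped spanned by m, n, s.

n × s:
i: 4·6 - 28·(-5) = 24 - (-140) = 164
j: 28·(-5) - 5·6 = -140 - 30 = -170
k: 5·(-5) - 4·(-5) = -25 - (-20) = -5
n × s = (164, -170, -5)
m · (n × s) = (-29)·164 + 4·(-170) + 29·(-5) = -4756 - 680 - 145 = -5581

-5581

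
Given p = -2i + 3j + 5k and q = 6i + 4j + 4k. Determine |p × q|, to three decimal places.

46.733

i: 3·4 - 5·4 = 12 - 20 = -8
j: 5·6 - (-2)·4 = 30 - (-8) = 38
k: (-2)·4 - 3·6 = -8 - 18 = -26
p × q = (-8, 38, -26)
|p × q| = √((-8)² + 38² + (-26)²) = √2184 ≈ 46.7333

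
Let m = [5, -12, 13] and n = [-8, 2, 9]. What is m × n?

i: (-12)·9 - 13·2 = -108 - 26 = -134
j: 13·(-8) - 5·9 = -104 - 45 = -149
k: 5·2 - (-12)·(-8) = 10 - 96 = -86
m × n = (-134, -149, -86)

(-134, -149, -86)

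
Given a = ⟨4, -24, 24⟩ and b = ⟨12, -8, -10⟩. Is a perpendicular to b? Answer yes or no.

yes

a · b = 4·12 + (-24)·(-8) + 24·(-10) = 48 + 192 - 240 = 0
Zero, so the vectors are orthogonal.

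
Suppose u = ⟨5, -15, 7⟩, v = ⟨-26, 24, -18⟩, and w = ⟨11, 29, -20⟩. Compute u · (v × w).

3854

v × w:
i: 24·(-20) - (-18)·29 = -480 - (-522) = 42
j: (-18)·11 - (-26)·(-20) = -198 - 520 = -718
k: (-26)·29 - 24·11 = -754 - 264 = -1018
v × w = (42, -718, -1018)
u · (v × w) = 5·42 + (-15)·(-718) + 7·(-1018) = 210 + 10770 - 7126 = 3854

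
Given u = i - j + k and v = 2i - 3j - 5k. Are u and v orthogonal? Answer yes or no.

u · v = 1·2 + (-1)·(-3) + 1·(-5) = 2 + 3 - 5 = 0
Zero, so the vectors are orthogonal.

yes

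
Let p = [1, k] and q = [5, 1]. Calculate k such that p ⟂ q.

-5

p · q = 1·5 + k·1 = 5 + 1k
Set equal to 0: 1k = -5, so k = -5.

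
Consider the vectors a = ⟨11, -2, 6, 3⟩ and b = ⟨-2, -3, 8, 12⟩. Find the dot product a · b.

a · b = 11·(-2) + (-2)·(-3) + 6·8 + 3·12 = -22 + 6 + 48 + 36 = 68

68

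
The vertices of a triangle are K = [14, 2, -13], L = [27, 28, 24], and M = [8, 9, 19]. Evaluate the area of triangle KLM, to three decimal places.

446.201

KL = (13, 26, 37),  KM = (-6, 7, 32)
i: 26·32 - 37·7 = 832 - 259 = 573
j: 37·(-6) - 13·32 = -222 - 416 = -638
k: 13·7 - 26·(-6) = 91 - (-156) = 247
KL × KM = (573, -638, 247)
|KL × KM| = √796382 ≈ 892.4024
area = ½ · 892.4024 ≈ 446.201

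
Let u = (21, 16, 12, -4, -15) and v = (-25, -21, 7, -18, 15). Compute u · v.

u · v = 21·(-25) + 16·(-21) + 12·7 + (-4)·(-18) + (-15)·15 = -525 - 336 + 84 + 72 - 225 = -930

-930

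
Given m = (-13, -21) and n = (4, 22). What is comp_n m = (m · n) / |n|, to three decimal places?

-22.987

m · n = (-13)·4 + (-21)·22 = -52 - 462 = -514
|n| = √(16 + 484) = √500 ≈ 22.3607
comp_n m = -514 / √500 ≈ -22.987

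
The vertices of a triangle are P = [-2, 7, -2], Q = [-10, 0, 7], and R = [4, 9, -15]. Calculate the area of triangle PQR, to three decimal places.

PQ = (-8, -7, 9),  PR = (6, 2, -13)
i: (-7)·(-13) - 9·2 = 91 - 18 = 73
j: 9·6 - (-8)·(-13) = 54 - 104 = -50
k: (-8)·2 - (-7)·6 = -16 - (-42) = 26
PQ × PR = (73, -50, 26)
|PQ × PR| = √8505 ≈ 92.2226
area = ½ · 92.2226 ≈ 46.111

46.111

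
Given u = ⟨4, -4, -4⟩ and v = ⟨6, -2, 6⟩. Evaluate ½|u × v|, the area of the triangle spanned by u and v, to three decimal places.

i: (-4)·6 - (-4)·(-2) = -24 - 8 = -32
j: (-4)·6 - 4·6 = -24 - 24 = -48
k: 4·(-2) - (-4)·6 = -8 - (-24) = 16
u × v = (-32, -48, 16)
|u × v| = √((-32)² + (-48)² + 16²) = √3584 ≈ 59.8665
area = ½ · 59.8665 ≈ 29.933

29.933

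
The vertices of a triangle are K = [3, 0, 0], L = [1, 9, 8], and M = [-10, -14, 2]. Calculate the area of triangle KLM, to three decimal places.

109.459

KL = (-2, 9, 8),  KM = (-13, -14, 2)
i: 9·2 - 8·(-14) = 18 - (-112) = 130
j: 8·(-13) - (-2)·2 = -104 - (-4) = -100
k: (-2)·(-14) - 9·(-13) = 28 - (-117) = 145
KL × KM = (130, -100, 145)
|KL × KM| = √47925 ≈ 218.9178
area = ½ · 218.9178 ≈ 109.459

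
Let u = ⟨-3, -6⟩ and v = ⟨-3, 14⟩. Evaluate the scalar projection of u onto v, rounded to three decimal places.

-5.238

u · v = (-3)·(-3) + (-6)·14 = 9 - 84 = -75
|v| = √(9 + 196) = √205 ≈ 14.3178
comp_v u = -75 / √205 ≈ -5.238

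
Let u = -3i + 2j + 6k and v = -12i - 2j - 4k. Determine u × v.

(4, -84, 30)

i: 2·(-4) - 6·(-2) = -8 - (-12) = 4
j: 6·(-12) - (-3)·(-4) = -72 - 12 = -84
k: (-3)·(-2) - 2·(-12) = 6 - (-24) = 30
u × v = (4, -84, 30)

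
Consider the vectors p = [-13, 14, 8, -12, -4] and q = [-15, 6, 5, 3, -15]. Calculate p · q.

p · q = (-13)·(-15) + 14·6 + 8·5 + (-12)·3 + (-4)·(-15) = 195 + 84 + 40 - 36 + 60 = 343

343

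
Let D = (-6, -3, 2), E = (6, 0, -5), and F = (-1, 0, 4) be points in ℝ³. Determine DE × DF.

(27, -59, 21)

DE = (12, 3, -7)
DF = (5, 3, 2)
i: 3·2 - (-7)·3 = 6 - (-21) = 27
j: (-7)·5 - 12·2 = -35 - 24 = -59
k: 12·3 - 3·5 = 36 - 15 = 21
DE × DF = (27, -59, 21)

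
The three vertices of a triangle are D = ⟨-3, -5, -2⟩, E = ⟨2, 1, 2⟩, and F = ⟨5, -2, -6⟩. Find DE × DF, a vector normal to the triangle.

(-36, 52, -33)

DE = (5, 6, 4)
DF = (8, 3, -4)
i: 6·(-4) - 4·3 = -24 - 12 = -36
j: 4·8 - 5·(-4) = 32 - (-20) = 52
k: 5·3 - 6·8 = 15 - 48 = -33
DE × DF = (-36, 52, -33)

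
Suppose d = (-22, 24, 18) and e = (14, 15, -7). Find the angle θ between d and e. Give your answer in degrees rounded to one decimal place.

95.3

d · e = (-22)·14 + 24·15 + 18·(-7) = -308 + 360 - 126 = -74
|d|² = 484 + 576 + 324 = 1384,  |d| = √1384 ≈ 37.202150
|e|² = 196 + 225 + 49 = 470,  |e| = √470 ≈ 21.679483
cos θ = -74 / (37.202150 · 21.679483) ≈ -0.09175
θ = arccos(-0.09175) ≈ 95.3°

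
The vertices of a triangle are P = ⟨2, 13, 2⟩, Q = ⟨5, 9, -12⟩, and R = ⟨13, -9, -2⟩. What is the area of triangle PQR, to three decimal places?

PQ = (3, -4, -14),  PR = (11, -22, -4)
i: (-4)·(-4) - (-14)·(-22) = 16 - 308 = -292
j: (-14)·11 - 3·(-4) = -154 - (-12) = -142
k: 3·(-22) - (-4)·11 = -66 - (-44) = -22
PQ × PR = (-292, -142, -22)
|PQ × PR| = √105912 ≈ 325.4412
area = ½ · 325.4412 ≈ 162.721

162.721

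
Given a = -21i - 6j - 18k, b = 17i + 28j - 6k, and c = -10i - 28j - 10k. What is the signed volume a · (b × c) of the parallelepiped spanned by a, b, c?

11556

b × c:
i: 28·(-10) - (-6)·(-28) = -280 - 168 = -448
j: (-6)·(-10) - 17·(-10) = 60 - (-170) = 230
k: 17·(-28) - 28·(-10) = -476 - (-280) = -196
b × c = (-448, 230, -196)
a · (b × c) = (-21)·(-448) + (-6)·230 + (-18)·(-196) = 9408 - 1380 + 3528 = 11556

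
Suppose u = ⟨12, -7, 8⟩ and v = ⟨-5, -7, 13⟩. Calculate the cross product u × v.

(-35, -196, -119)

i: (-7)·13 - 8·(-7) = -91 - (-56) = -35
j: 8·(-5) - 12·13 = -40 - 156 = -196
k: 12·(-7) - (-7)·(-5) = -84 - 35 = -119
u × v = (-35, -196, -119)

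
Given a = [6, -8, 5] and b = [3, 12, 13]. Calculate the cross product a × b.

(-164, -63, 96)

i: (-8)·13 - 5·12 = -104 - 60 = -164
j: 5·3 - 6·13 = 15 - 78 = -63
k: 6·12 - (-8)·3 = 72 - (-24) = 96
a × b = (-164, -63, 96)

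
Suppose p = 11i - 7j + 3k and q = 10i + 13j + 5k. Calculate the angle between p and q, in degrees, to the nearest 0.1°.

p · q = 11·10 + (-7)·13 + 3·5 = 110 - 91 + 15 = 34
|p|² = 121 + 49 + 9 = 179,  |p| = √179 ≈ 13.379088
|q|² = 100 + 169 + 25 = 294,  |q| = √294 ≈ 17.146428
cos θ = 34 / (13.379088 · 17.146428) ≈ 0.14821
θ = arccos(0.14821) ≈ 81.5°

81.5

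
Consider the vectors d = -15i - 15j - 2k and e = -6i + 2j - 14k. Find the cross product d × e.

i: (-15)·(-14) - (-2)·2 = 210 - (-4) = 214
j: (-2)·(-6) - (-15)·(-14) = 12 - 210 = -198
k: (-15)·2 - (-15)·(-6) = -30 - 90 = -120
d × e = (214, -198, -120)

(214, -198, -120)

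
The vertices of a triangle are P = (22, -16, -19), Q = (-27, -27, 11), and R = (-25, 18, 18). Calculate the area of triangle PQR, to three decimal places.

1319.491

PQ = (-49, -11, 30),  PR = (-47, 34, 37)
i: (-11)·37 - 30·34 = -407 - 1020 = -1427
j: 30·(-47) - (-49)·37 = -1410 - (-1813) = 403
k: (-49)·34 - (-11)·(-47) = -1666 - 517 = -2183
PQ × PR = (-1427, 403, -2183)
|PQ × PR| = √6964227 ≈ 2638.9822
area = ½ · 2638.9822 ≈ 1319.491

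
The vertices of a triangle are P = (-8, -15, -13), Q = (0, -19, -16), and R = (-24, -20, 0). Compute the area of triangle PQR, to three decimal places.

67.899

PQ = (8, -4, -3),  PR = (-16, -5, 13)
i: (-4)·13 - (-3)·(-5) = -52 - 15 = -67
j: (-3)·(-16) - 8·13 = 48 - 104 = -56
k: 8·(-5) - (-4)·(-16) = -40 - 64 = -104
PQ × PR = (-67, -56, -104)
|PQ × PR| = √18441 ≈ 135.7976
area = ½ · 135.7976 ≈ 67.899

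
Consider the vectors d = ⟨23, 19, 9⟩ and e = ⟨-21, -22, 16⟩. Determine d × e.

(502, -557, -107)

i: 19·16 - 9·(-22) = 304 - (-198) = 502
j: 9·(-21) - 23·16 = -189 - 368 = -557
k: 23·(-22) - 19·(-21) = -506 - (-399) = -107
d × e = (502, -557, -107)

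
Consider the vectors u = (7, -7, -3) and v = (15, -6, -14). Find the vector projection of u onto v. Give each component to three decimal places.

u · v = 7·15 + (-7)·(-6) + (-3)·(-14) = 105 + 42 + 42 = 189
|v|² = 225 + 36 + 196 = 457
proj_v u = (189/457) · (15, -6, -14) ≈ (6.204, -2.481, -5.790)

(6.204, -2.481, -5.790)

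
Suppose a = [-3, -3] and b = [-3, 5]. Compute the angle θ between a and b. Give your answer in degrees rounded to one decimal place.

104.0

a · b = (-3)·(-3) + (-3)·5 = 9 - 15 = -6
|a|² = 9 + 9 = 18,  |a| = √18 ≈ 4.242641
|b|² = 9 + 25 = 34,  |b| = √34 ≈ 5.830952
cos θ = -6 / (4.242641 · 5.830952) ≈ -0.24254
θ = arccos(-0.24254) ≈ 104.0°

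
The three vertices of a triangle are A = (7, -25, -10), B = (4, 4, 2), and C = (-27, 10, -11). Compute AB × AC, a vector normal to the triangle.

(-449, -411, 881)

AB = (-3, 29, 12)
AC = (-34, 35, -1)
i: 29·(-1) - 12·35 = -29 - 420 = -449
j: 12·(-34) - (-3)·(-1) = -408 - 3 = -411
k: (-3)·35 - 29·(-34) = -105 - (-986) = 881
AB × AC = (-449, -411, 881)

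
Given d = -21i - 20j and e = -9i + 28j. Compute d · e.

-371

d · e = (-21)·(-9) + (-20)·28 = 189 - 560 = -371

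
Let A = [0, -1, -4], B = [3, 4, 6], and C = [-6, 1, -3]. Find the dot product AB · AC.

AB = B − A = (3, 5, 10)
AC = C − A = (-6, 2, 1)
AB · AC = 3·(-6) + 5·2 + 10·1 = -18 + 10 + 10 = 2

2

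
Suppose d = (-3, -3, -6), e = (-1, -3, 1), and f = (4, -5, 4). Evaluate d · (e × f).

-105

e × f:
i: (-3)·4 - 1·(-5) = -12 - (-5) = -7
j: 1·4 - (-1)·4 = 4 - (-4) = 8
k: (-1)·(-5) - (-3)·4 = 5 - (-12) = 17
e × f = (-7, 8, 17)
d · (e × f) = (-3)·(-7) + (-3)·8 + (-6)·17 = 21 - 24 - 102 = -105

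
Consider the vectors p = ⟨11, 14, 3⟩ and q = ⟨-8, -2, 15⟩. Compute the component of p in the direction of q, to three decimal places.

-4.148

p · q = 11·(-8) + 14·(-2) + 3·15 = -88 - 28 + 45 = -71
|q| = √(64 + 4 + 225) = √293 ≈ 17.1172
comp_q p = -71 / √293 ≈ -4.148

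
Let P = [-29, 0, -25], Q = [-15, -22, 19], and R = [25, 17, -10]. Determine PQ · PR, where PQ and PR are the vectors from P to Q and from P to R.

1042

PQ = Q − P = (14, -22, 44)
PR = R − P = (54, 17, 15)
PQ · PR = 14·54 + (-22)·17 + 44·15 = 756 - 374 + 660 = 1042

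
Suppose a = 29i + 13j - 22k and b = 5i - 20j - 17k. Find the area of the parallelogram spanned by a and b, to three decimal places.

999.817

i: 13·(-17) - (-22)·(-20) = -221 - 440 = -661
j: (-22)·5 - 29·(-17) = -110 - (-493) = 383
k: 29·(-20) - 13·5 = -580 - 65 = -645
a × b = (-661, 383, -645)
|a × b| = √((-661)² + 383² + (-645)²) = √999635 ≈ 999.8175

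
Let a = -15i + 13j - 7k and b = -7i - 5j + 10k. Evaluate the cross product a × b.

i: 13·10 - (-7)·(-5) = 130 - 35 = 95
j: (-7)·(-7) - (-15)·10 = 49 - (-150) = 199
k: (-15)·(-5) - 13·(-7) = 75 - (-91) = 166
a × b = (95, 199, 166)

(95, 199, 166)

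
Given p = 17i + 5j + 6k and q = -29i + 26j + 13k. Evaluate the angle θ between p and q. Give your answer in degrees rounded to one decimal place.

111.8

p · q = 17·(-29) + 5·26 + 6·13 = -493 + 130 + 78 = -285
|p|² = 289 + 25 + 36 = 350,  |p| = √350 ≈ 18.708287
|q|² = 841 + 676 + 169 = 1686,  |q| = √1686 ≈ 41.060930
cos θ = -285 / (18.708287 · 41.060930) ≈ -0.37101
θ = arccos(-0.37101) ≈ 111.8°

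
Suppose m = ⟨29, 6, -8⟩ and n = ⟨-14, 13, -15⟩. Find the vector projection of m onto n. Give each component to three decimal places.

(4.936, -4.583, 5.288)

m · n = 29·(-14) + 6·13 + (-8)·(-15) = -406 + 78 + 120 = -208
|n|² = 196 + 169 + 225 = 590
proj_n m = (-208/590) · (-14, 13, -15) ≈ (4.936, -4.583, 5.288)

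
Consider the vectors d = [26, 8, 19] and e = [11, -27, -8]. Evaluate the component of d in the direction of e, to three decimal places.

d · e = 26·11 + 8·(-27) + 19·(-8) = 286 - 216 - 152 = -82
|e| = √(121 + 729 + 64) = √914 ≈ 30.2324
comp_e d = -82 / √914 ≈ -2.712

-2.712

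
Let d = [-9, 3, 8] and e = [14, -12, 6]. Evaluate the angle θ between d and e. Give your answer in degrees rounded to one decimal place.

d · e = (-9)·14 + 3·(-12) + 8·6 = -126 - 36 + 48 = -114
|d|² = 81 + 9 + 64 = 154,  |d| = √154 ≈ 12.409674
|e|² = 196 + 144 + 36 = 376,  |e| = √376 ≈ 19.390719
cos θ = -114 / (12.409674 · 19.390719) ≈ -0.47375
θ = arccos(-0.47375) ≈ 118.3°

118.3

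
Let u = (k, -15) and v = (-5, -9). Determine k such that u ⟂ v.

27

u · v = k·(-5) + (-15)·(-9) = 135 - 5k
Set equal to 0: -5k = -135, so k = 27.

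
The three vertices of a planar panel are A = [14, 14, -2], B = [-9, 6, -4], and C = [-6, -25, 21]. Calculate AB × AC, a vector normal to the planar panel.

(-262, 569, 737)

AB = (-23, -8, -2)
AC = (-20, -39, 23)
i: (-8)·23 - (-2)·(-39) = -184 - 78 = -262
j: (-2)·(-20) - (-23)·23 = 40 - (-529) = 569
k: (-23)·(-39) - (-8)·(-20) = 897 - 160 = 737
AB × AC = (-262, 569, 737)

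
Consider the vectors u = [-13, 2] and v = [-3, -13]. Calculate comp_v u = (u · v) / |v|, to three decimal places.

u · v = (-13)·(-3) + 2·(-13) = 39 - 26 = 13
|v| = √(9 + 169) = √178 ≈ 13.3417
comp_v u = 13 / √178 ≈ 0.974

0.974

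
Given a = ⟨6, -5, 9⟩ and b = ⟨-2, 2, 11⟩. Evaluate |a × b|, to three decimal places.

111.306

i: (-5)·11 - 9·2 = -55 - 18 = -73
j: 9·(-2) - 6·11 = -18 - 66 = -84
k: 6·2 - (-5)·(-2) = 12 - 10 = 2
a × b = (-73, -84, 2)
|a × b| = √((-73)² + (-84)² + 2²) = √12389 ≈ 111.3059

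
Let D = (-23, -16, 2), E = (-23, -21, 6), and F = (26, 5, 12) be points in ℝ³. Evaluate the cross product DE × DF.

(-134, 196, 245)

DE = (0, -5, 4)
DF = (49, 21, 10)
i: (-5)·10 - 4·21 = -50 - 84 = -134
j: 4·49 - 0·10 = 196 - 0 = 196
k: 0·21 - (-5)·49 = 0 - (-245) = 245
DE × DF = (-134, 196, 245)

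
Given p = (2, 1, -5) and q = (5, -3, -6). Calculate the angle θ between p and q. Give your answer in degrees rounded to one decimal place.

36.2

p · q = 2·5 + 1·(-3) + (-5)·(-6) = 10 - 3 + 30 = 37
|p|² = 4 + 1 + 25 = 30,  |p| = √30 ≈ 5.477226
|q|² = 25 + 9 + 36 = 70,  |q| = √70 ≈ 8.366600
cos θ = 37 / (5.477226 · 8.366600) ≈ 0.80741
θ = arccos(0.80741) ≈ 36.2°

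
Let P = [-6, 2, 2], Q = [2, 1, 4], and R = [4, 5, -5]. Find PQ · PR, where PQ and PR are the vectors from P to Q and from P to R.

63

PQ = Q − P = (8, -1, 2)
PR = R − P = (10, 3, -7)
PQ · PR = 8·10 + (-1)·3 + 2·(-7) = 80 - 3 - 14 = 63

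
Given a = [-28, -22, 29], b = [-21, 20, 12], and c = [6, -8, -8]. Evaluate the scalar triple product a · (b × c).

5296

b × c:
i: 20·(-8) - 12·(-8) = -160 - (-96) = -64
j: 12·6 - (-21)·(-8) = 72 - 168 = -96
k: (-21)·(-8) - 20·6 = 168 - 120 = 48
b × c = (-64, -96, 48)
a · (b × c) = (-28)·(-64) + (-22)·(-96) + 29·48 = 1792 + 2112 + 1392 = 5296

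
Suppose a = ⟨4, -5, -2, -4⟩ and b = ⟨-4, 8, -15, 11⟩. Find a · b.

a · b = 4·(-4) + (-5)·8 + (-2)·(-15) + (-4)·11 = -16 - 40 + 30 - 44 = -70

-70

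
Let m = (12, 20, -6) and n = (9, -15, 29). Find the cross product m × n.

(490, -402, -360)

i: 20·29 - (-6)·(-15) = 580 - 90 = 490
j: (-6)·9 - 12·29 = -54 - 348 = -402
k: 12·(-15) - 20·9 = -180 - 180 = -360
m × n = (490, -402, -360)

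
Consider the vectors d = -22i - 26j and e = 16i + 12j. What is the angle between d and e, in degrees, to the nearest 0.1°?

167.1

d · e = (-22)·16 + (-26)·12 = -352 - 312 = -664
|d|² = 484 + 676 = 1160,  |d| = √1160 ≈ 34.058773
|e|² = 256 + 144 = 400,  |e| = √400 ≈ 20.000000
cos θ = -664 / (34.058773 · 20.000000) ≈ -0.97479
θ = arccos(-0.97479) ≈ 167.1°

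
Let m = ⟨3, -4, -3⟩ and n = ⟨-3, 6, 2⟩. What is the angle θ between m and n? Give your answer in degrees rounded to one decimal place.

m · n = 3·(-3) + (-4)·6 + (-3)·2 = -9 - 24 - 6 = -39
|m|² = 9 + 16 + 9 = 34,  |m| = √34 ≈ 5.830952
|n|² = 9 + 36 + 4 = 49,  |n| = √49 ≈ 7.000000
cos θ = -39 / (5.830952 · 7.000000) ≈ -0.95549
θ = arccos(-0.95549) ≈ 162.8°

162.8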